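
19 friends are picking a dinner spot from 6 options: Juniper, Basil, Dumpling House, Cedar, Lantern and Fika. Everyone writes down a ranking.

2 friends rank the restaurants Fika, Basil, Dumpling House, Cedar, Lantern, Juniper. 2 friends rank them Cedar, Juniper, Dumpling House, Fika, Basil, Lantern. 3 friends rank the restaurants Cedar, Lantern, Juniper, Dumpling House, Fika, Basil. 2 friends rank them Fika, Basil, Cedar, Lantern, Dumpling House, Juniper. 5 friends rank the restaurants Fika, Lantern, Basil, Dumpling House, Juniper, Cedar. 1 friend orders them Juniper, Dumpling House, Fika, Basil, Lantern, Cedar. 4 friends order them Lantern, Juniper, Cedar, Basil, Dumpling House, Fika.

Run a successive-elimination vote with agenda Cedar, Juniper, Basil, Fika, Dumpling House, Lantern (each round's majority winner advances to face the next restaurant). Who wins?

Round 1: Cedar vs Juniper — 9–10, Juniper advances.
Round 2: Juniper vs Basil — 10–9, Juniper advances.
Round 3: Juniper vs Fika — 10–9, Juniper advances.
Round 4: Juniper vs Dumpling House — 10–9, Juniper advances.
Round 5: Juniper vs Lantern — 3–16, Lantern advances.
Lantern survives the agenda.

Lantern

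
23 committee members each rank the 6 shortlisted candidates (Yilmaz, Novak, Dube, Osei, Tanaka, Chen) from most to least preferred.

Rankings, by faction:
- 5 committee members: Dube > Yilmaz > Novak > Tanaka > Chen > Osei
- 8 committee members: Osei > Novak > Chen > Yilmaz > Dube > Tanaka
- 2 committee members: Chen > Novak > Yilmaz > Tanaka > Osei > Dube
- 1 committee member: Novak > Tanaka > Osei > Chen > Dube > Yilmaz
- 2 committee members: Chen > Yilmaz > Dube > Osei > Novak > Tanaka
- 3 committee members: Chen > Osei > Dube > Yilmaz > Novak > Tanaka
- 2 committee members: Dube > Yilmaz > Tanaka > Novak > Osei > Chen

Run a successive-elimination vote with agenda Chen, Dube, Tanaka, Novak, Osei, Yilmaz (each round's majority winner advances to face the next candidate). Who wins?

Round 1: Chen vs Dube — 16–7, Chen advances.
Round 2: Chen vs Tanaka — 15–8, Chen advances.
Round 3: Chen vs Novak — 7–16, Novak advances.
Round 4: Novak vs Osei — 10–13, Osei advances.
Round 5: Osei vs Yilmaz — 12–11, Osei advances.
Osei survives the agenda.

Osei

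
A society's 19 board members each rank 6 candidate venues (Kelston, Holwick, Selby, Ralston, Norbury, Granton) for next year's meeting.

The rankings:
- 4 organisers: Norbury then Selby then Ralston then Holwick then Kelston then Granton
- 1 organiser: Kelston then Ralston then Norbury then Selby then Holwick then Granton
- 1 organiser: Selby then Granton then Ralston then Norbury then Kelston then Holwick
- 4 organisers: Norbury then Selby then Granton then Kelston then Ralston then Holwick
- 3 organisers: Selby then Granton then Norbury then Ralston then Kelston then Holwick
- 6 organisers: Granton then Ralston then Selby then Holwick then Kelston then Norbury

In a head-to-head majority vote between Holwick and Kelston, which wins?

Holwick

Ballots ranking Holwick above Kelston: 4 + 6 = 10.
Ballots ranking Kelston above Holwick: 19 − 10 = 9.
Holwick wins the head-to-head 10–9.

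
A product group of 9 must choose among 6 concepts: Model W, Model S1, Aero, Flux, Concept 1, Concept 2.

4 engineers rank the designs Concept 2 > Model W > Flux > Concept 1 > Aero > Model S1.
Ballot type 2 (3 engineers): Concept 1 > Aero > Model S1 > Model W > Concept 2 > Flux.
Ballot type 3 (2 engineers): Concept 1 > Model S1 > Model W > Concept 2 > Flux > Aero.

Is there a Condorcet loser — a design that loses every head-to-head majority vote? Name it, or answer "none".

none

Head-to-head results (9 engineers):
Model W vs Model S1: 4 for Model W, 5 for Model S1 — Model S1 by 5–4.
Model W vs Aero: Model W preferred on 4+2 = 6 ballots; Model W wins 6–3.
Model W vs Flux: Model W wins 9–0.
Model W vs Concept 1: Concept 1, 5–4.
Model W vs Concept 2: Model W wins 5–4.
Model S1 vs Aero: 2 for Model S1, 7 for Aero — Aero by 7–2.
Model S1 vs Flux: 5 to 4, Model S1.
Model S1 vs Concept 1: Model S1 preferred on 0 ballots; Concept 1 wins 9–0.
Model S1 vs Concept 2: Model S1, 5–4.
Aero vs Flux: Aero preferred on 3 ballots; Flux wins 6–3.
Aero vs Concept 1: Concept 1 wins 9–0.
Aero vs Concept 2: Concept 2, 6–3.
Flux vs Concept 1: Concept 1 wins 5–4.
Flux vs Concept 2: Concept 2 wins 9–0.
Concept 1 vs Concept 2: Concept 1 wins 5–4.
Each design has at least one pairwise win (Model W beats Aero; Model S1 beats Model W; Aero beats Model S1; Flux beats Aero; Concept 1 beats Model W; Concept 2 beats Aero) — no Condorcet loser.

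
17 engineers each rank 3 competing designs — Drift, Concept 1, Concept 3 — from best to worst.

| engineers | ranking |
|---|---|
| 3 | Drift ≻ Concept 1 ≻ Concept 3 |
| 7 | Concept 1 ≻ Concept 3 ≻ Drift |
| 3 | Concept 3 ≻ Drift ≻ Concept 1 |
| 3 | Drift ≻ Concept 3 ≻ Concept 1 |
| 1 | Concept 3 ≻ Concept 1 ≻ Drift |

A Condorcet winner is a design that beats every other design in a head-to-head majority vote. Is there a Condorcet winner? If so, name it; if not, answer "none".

none

Pairwise majorities:
Drift vs Concept 1: Drift preferred on 3+3+3 = 9 ballots; Drift wins 9–8.
Drift vs Concept 3: 3+3 = 6 for Drift, 11 for Concept 3 — Concept 3 by 11–6.
Concept 1 vs Concept 3: Concept 1 preferred on 3+7 = 10 ballots; Concept 1 wins 10–7.
Each design drops at least one matchup (Drift loses to Concept 3; Concept 1 loses to Drift; Concept 3 loses to Concept 1); the cycle Drift > Concept 1 > Concept 3 > Drift rules out a Condorcet winner.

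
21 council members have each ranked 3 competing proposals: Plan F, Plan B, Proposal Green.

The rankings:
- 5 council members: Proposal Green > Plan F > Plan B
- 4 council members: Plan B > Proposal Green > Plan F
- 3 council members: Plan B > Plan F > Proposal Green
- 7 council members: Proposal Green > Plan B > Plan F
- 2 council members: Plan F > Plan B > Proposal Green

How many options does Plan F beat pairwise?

0

Plan F against each rival (21 council members):
Plan F–Plan B: Plan B 14–7.
Plan F vs Proposal Green: Proposal Green wins 16–5.
Plan F beats no one; loses to Plan B, Proposal Green — 0 pairwise wins.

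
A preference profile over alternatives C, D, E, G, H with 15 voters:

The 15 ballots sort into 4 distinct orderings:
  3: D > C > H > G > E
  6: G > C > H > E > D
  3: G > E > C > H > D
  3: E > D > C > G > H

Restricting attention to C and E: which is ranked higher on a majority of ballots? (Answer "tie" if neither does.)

C

Ballots ranking C above E: 3 + 6 = 9.
Ballots ranking E above C: 15 − 9 = 6.
C wins the head-to-head 9–6.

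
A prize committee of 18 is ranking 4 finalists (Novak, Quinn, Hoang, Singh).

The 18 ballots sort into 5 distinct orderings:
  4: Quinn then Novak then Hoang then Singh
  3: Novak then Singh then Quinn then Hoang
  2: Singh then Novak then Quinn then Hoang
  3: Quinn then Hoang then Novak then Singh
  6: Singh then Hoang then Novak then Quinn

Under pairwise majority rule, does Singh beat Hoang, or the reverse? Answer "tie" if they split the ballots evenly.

Ballots ranking Singh above Hoang: 3 + 2 + 6 = 11.
Ballots ranking Hoang above Singh: 18 − 11 = 7.
Singh wins the head-to-head 11–7.

Singh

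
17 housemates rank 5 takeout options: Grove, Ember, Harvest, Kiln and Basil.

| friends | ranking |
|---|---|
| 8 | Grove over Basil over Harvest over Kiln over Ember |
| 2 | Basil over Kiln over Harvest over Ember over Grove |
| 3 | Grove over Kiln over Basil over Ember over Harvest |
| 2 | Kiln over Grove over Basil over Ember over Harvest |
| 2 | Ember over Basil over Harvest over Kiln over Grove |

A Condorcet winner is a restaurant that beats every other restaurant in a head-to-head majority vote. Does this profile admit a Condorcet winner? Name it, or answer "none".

Grove

Head-to-head results (17 friends):
Grove vs Ember: Grove, 13–4.
Grove–Harvest: Grove 13–4.
Grove vs Kiln: Grove, 11–6.
Grove vs Basil: Grove wins 13–4.
Ember–Harvest: Harvest 10–7.
Ember vs Kiln: Kiln wins 15–2.
Ember–Basil: Basil 15–2.
Harvest vs Kiln: Harvest wins 10–7.
Harvest–Basil: Basil 17–0.
Kiln–Basil: Basil 12–5.
Grove defeats every rival head-to-head and is the Condorcet winner.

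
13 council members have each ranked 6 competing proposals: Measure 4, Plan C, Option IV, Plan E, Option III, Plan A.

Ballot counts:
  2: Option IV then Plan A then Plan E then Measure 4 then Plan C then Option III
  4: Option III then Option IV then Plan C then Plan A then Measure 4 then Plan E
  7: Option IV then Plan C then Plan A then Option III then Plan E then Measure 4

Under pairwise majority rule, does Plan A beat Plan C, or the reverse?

Ballots ranking Plan A above Plan C: 2.
Ballots ranking Plan C above Plan A: 13 − 2 = 11.
Plan C wins the head-to-head 11–2.

Plan C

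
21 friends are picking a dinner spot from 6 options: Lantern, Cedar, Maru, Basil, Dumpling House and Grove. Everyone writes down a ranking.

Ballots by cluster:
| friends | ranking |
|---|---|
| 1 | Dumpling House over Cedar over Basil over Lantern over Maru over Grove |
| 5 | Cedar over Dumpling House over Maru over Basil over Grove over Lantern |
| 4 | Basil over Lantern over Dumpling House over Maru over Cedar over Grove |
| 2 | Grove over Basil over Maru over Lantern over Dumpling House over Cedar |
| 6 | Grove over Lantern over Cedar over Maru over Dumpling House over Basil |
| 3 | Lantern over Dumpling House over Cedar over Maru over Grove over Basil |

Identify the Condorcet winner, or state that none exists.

none

Check each pair by majority over 21 ballots:
Lantern vs Cedar: Lantern is ranked higher on 4+2+6+3 = 15 ballots, Cedar on 6. Lantern wins 15–6.
Lantern vs Maru: 1+4+6+3 = 14 for Lantern, 7 for Maru — Lantern by 14–7.
Lantern vs Basil: 9 to 12, Basil.
Lantern vs Dumpling House: 4+2+6+3 = 15 for Lantern, 6 for Dumpling House — Lantern by 15–6.
Lantern vs Grove: 1+4+3 = 8 for Lantern, 13 for Grove — Grove by 13–8.
Cedar vs Maru: 15 to 6, Cedar.
Cedar vs Basil: Cedar preferred on 1+5+6+3 = 15 ballots; Cedar wins 15–6.
Cedar vs Dumpling House: 5+6 = 11 for Cedar, 10 for Dumpling House — Cedar by 11–10.
Cedar vs Grove: 13 to 8, Cedar.
Maru vs Basil: Maru is ranked higher on 5+6+3 = 14 ballots, Basil on 7. Maru wins 14–7.
Maru vs Dumpling House: 2+6 = 8 for Maru, 13 for Dumpling House — Dumpling House by 13–8.
Maru vs Grove: Maru is ranked higher on 1+5+4+3 = 13 ballots, Grove on 8. Maru wins 13–8.
Basil vs Dumpling House: Basil is ranked higher on 4+2 = 6 ballots, Dumpling House on 15. Dumpling House wins 15–6.
Basil vs Grove: 1+5+4 = 10 for Basil, 11 for Grove — Grove by 11–10.
Dumpling House vs Grove: 1+5+4+3 = 13 for Dumpling House, 8 for Grove — Dumpling House by 13–8.
Each restaurant drops at least one matchup (Lantern loses to Basil; Cedar loses to Lantern; Maru loses to Lantern; Basil loses to Cedar; Dumpling House loses to Lantern; Grove loses to Cedar); the cycle Lantern beats Cedar beats Basil beats Lantern rules out a Condorcet winner.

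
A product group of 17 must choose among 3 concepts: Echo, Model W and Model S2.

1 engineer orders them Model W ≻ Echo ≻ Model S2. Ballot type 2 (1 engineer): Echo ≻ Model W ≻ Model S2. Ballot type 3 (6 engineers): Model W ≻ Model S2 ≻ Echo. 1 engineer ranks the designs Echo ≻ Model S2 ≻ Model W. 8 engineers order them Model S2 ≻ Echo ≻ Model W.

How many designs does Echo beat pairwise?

1

Echo against each rival (17 engineers):
Echo vs Model W: Echo wins 10–7.
Echo vs Model S2: 1+1+1 = 3 for Echo, 14 for Model S2 — Model S2 by 14–3.
Echo beats Model W; loses to Model S2 — 1 pairwise win.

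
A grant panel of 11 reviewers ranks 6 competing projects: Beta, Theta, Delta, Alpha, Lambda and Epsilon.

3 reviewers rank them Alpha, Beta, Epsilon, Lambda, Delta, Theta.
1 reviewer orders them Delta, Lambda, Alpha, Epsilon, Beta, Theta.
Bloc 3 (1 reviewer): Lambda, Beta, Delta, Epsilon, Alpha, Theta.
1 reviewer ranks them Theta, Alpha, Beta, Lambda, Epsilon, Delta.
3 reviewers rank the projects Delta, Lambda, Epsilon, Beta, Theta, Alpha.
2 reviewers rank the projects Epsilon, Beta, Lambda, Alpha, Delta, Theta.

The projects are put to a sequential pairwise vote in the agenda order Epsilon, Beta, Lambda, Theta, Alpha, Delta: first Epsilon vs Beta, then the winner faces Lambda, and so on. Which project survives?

Round 1: Epsilon vs Beta — 6–5, Epsilon advances.
Round 2: Epsilon vs Lambda — 5–6, Lambda advances.
Round 3: Lambda vs Theta — 10–1, Lambda advances.
Round 4: Lambda vs Alpha — 7–4, Lambda advances.
Round 5: Lambda vs Delta — 7–4, Lambda advances.
The agenda winner is Lambda.

Lambda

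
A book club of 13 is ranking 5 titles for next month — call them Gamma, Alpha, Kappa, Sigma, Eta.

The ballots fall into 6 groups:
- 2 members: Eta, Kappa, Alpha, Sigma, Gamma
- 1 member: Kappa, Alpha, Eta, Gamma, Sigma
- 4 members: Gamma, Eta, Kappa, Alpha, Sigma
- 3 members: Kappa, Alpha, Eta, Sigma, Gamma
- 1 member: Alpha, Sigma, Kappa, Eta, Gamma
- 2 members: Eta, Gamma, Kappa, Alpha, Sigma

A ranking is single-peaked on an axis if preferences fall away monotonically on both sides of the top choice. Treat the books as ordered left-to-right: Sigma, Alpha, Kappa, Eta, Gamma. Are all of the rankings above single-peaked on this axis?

yes

Axis positions: Sigma=1, Alpha=2, Kappa=3, Eta=4, Gamma=5.
Group 1 (peak Eta at position 4): ranking walks positions 4-3-2-1-5, expanding outward from the peak — single-peaked.
Group 2 (peak Kappa at position 3): ranking walks positions 3-2-4-5-1, expanding outward from the peak — single-peaked.
Group 3 (peak Gamma at position 5): ranking walks positions 5-4-3-2-1, expanding outward from the peak — single-peaked.
Group 4 (peak Kappa at position 3): ranking walks positions 3-2-4-1-5, expanding outward from the peak — single-peaked.
Group 5 (peak Alpha at position 2): ranking walks positions 2-1-3-4-5, expanding outward from the peak — single-peaked.
Group 6 (peak Eta at position 4): ranking walks positions 4-5-3-2-1, expanding outward from the peak — single-peaked.
Every ranking is single-peaked on this axis.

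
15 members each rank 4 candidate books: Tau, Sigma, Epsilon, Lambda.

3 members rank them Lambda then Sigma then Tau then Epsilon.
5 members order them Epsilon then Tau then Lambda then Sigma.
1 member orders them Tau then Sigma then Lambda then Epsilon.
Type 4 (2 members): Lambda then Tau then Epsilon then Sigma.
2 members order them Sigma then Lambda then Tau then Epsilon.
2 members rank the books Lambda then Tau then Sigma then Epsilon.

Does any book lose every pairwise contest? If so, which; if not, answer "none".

Epsilon

Head-to-head results (15 members):
Tau–Sigma: Tau 10–5.
Tau vs Epsilon: Tau wins 10–5.
Tau vs Lambda: Tau preferred on 5+1 = 6 ballots; Lambda wins 9–6.
Sigma vs Epsilon: 8 to 7, Sigma.
Sigma vs Lambda: Sigma is ranked higher on 1+2 = 3 ballots, Lambda on 12. Lambda wins 12–3.
Epsilon vs Lambda: 5 to 10, Lambda.
Epsilon loses to every other book — it is the Condorcet loser.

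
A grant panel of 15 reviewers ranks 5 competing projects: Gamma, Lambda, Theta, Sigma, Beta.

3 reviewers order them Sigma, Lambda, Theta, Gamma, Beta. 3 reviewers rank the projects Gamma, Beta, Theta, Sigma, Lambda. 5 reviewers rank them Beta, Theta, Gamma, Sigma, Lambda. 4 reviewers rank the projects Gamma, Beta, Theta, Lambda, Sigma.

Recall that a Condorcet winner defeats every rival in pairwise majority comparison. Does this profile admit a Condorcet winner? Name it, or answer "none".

Head-to-head results (15 reviewers):
Gamma vs Lambda: Gamma wins 12–3.
Gamma vs Theta: Theta wins 8–7.
Gamma vs Sigma: Gamma, 12–3.
Gamma vs Beta: Gamma, 10–5.
Lambda vs Theta: Theta wins 12–3.
Lambda vs Sigma: Sigma, 11–4.
Lambda vs Beta: Beta, 12–3.
Theta vs Sigma: Theta wins 12–3.
Theta vs Beta: Beta, 12–3.
Sigma vs Beta: Beta, 12–3.
Every project loses at least once (Gamma loses to Theta; Lambda loses to Gamma; Theta loses to Beta; Sigma loses to Gamma; Beta loses to Gamma). The majority relation contains the cycle Gamma beats Beta beats Theta beats Gamma, so there is no Condorcet winner.

none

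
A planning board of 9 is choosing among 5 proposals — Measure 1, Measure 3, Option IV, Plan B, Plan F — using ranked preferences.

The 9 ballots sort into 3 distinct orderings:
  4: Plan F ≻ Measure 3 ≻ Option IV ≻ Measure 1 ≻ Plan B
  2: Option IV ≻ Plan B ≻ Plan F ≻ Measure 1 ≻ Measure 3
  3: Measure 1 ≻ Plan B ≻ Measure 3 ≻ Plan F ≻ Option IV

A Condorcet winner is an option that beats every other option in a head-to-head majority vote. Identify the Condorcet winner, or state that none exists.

none

Pairwise majorities:
Measure 1–Measure 3: Measure 1 5–4.
Measure 1 vs Option IV: Option IV, 6–3.
Measure 1 vs Plan B: Measure 1 wins 7–2.
Measure 1 vs Plan F: Plan F, 6–3.
Measure 3 vs Option IV: Measure 3 wins 7–2.
Measure 3 vs Plan B: Plan B, 5–4.
Measure 3 vs Plan F: Plan F, 6–3.
Option IV vs Plan B: Option IV, 6–3.
Option IV vs Plan F: Plan F wins 7–2.
Plan B vs Plan F: Plan B wins 5–4.
Each option drops at least one matchup (Measure 1 loses to Option IV; Measure 3 loses to Measure 1; Option IV loses to Measure 3; Plan B loses to Measure 1; Plan F loses to Plan B); the cycle Measure 1 beats Measure 3 beats Option IV beats Measure 1 rules out a Condorcet winner.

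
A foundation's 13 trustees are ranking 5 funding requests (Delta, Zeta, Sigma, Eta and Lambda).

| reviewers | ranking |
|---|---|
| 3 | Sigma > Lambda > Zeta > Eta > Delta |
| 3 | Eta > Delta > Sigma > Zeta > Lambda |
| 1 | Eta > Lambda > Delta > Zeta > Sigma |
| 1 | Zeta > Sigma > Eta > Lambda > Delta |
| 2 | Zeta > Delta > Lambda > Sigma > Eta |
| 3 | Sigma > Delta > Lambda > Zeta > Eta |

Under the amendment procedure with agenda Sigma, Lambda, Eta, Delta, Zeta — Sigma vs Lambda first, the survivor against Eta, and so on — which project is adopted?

Sigma

Round 1: Sigma vs Lambda — 10–3, Sigma advances.
Round 2: Sigma vs Eta — 9–4, Sigma advances.
Round 3: Sigma vs Delta — 7–6, Sigma advances.
Round 4: Sigma vs Zeta — 9–4, Sigma advances.
The agenda winner is Sigma.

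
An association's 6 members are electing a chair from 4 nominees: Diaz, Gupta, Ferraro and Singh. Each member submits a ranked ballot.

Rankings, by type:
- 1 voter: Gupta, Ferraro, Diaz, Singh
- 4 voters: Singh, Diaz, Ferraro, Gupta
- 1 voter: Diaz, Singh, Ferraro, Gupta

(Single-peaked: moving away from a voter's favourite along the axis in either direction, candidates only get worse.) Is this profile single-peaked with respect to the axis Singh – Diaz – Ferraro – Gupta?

yes

Axis positions: Singh=1, Diaz=2, Ferraro=3, Gupta=4.
Type 1 (peak Gupta at position 4): ranking walks positions 4-3-2-1, expanding outward from the peak — single-peaked.
Type 2 (peak Singh at position 1): ranking walks positions 1-2-3-4, expanding outward from the peak — single-peaked.
Type 3 (peak Diaz at position 2): ranking walks positions 2-1-3-4, expanding outward from the peak — single-peaked.
Every ranking is single-peaked on this axis.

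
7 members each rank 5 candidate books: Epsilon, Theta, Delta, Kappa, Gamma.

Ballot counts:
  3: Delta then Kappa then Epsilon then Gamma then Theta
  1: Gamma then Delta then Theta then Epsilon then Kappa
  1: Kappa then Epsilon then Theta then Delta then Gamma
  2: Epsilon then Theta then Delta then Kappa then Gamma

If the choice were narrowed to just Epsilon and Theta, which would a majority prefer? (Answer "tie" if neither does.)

Epsilon

Ballots ranking Epsilon above Theta: 3 + 1 + 2 = 6.
Ballots ranking Theta above Epsilon: 7 − 6 = 1.
Epsilon wins the head-to-head 6–1.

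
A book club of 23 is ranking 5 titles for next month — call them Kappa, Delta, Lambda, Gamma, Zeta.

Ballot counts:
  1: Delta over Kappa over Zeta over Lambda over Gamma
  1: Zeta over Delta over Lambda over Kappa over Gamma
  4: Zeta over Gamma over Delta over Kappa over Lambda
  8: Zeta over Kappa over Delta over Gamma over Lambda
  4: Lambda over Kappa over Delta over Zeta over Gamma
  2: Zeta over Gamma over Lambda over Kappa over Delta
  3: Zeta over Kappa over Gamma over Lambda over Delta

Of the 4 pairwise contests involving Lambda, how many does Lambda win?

0

Lambda against each rival (23 members):
Lambda vs Kappa: 7 to 16, Kappa.
Lambda vs Delta: 9 to 14, Delta.
Lambda–Gamma: Gamma 17–6.
Lambda vs Zeta: 4 to 19, Zeta.
Lambda beats no one; loses to Kappa, Delta, Gamma, Zeta — 0 pairwise wins.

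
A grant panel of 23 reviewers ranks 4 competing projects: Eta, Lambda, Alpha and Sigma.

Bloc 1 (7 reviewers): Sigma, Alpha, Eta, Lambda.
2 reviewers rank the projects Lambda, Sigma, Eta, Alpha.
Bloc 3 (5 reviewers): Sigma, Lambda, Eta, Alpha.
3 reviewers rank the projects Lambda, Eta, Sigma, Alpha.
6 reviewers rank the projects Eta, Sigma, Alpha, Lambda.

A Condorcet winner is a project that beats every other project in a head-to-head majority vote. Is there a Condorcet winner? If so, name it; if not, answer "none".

Sigma

Check each pair by majority over 23 ballots:
Eta vs Lambda: Eta, 13–10.
Eta–Alpha: Eta 16–7.
Eta–Sigma: Sigma 14–9.
Lambda vs Alpha: Alpha, 13–10.
Lambda–Sigma: Sigma 18–5.
Alpha vs Sigma: Sigma, 23–0.
Sigma beats each of Eta, Lambda, Alpha — Sigma is the Condorcet winner.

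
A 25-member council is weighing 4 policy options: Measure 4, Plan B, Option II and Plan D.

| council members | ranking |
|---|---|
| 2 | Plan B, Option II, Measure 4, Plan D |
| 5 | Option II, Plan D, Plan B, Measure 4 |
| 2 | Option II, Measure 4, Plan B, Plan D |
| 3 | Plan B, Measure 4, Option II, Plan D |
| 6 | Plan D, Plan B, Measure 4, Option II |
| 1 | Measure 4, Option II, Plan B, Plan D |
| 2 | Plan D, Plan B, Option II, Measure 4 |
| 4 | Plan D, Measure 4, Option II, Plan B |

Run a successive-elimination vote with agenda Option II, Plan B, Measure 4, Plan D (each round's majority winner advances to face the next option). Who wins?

Plan D

Round 1: Option II vs Plan B — 12–13, Plan B advances.
Round 2: Plan B vs Measure 4 — 18–7, Plan B advances.
Round 3: Plan B vs Plan D — 8–17, Plan D advances.
The agenda winner is Plan D.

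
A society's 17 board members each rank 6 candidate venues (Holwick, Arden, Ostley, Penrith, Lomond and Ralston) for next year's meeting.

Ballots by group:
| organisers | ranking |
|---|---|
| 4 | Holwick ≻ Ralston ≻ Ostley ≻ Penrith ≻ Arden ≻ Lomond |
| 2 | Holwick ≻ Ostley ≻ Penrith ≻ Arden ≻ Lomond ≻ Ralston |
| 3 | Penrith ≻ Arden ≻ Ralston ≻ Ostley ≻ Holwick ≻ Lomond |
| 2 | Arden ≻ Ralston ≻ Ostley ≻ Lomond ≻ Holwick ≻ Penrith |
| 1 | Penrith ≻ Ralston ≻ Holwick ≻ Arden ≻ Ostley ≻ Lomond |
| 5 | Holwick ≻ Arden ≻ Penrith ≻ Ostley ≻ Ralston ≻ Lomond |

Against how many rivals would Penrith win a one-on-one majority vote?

4

Penrith against each rival (17 organisers):
Penrith vs Holwick: Penrith is ranked higher on 3+1 = 4 ballots, Holwick on 13. Holwick wins 13–4.
Penrith vs Arden: Penrith, 10–7.
Penrith–Ostley: Penrith 9–8.
Penrith vs Lomond: Penrith is ranked higher on 4+2+3+1+5 = 15 ballots, Lomond on 2. Penrith wins 15–2.
Penrith vs Ralston: Penrith is ranked higher on 2+3+1+5 = 11 ballots, Ralston on 6. Penrith wins 11–6.
Penrith beats Arden, Ostley, Lomond, Ralston; loses to Holwick — 4 pairwise wins.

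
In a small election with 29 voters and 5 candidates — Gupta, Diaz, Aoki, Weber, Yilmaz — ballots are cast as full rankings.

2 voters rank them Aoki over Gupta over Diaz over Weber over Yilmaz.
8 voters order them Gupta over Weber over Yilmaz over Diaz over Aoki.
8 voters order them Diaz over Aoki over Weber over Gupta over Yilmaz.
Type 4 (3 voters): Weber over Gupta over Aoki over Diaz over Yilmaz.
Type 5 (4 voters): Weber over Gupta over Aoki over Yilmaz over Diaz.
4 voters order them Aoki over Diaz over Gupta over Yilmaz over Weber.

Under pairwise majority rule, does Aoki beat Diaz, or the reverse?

Diaz

Ballots ranking Aoki above Diaz: 2 + 3 + 4 + 4 = 13.
Ballots ranking Diaz above Aoki: 29 − 13 = 16.
Diaz wins the head-to-head 16–13.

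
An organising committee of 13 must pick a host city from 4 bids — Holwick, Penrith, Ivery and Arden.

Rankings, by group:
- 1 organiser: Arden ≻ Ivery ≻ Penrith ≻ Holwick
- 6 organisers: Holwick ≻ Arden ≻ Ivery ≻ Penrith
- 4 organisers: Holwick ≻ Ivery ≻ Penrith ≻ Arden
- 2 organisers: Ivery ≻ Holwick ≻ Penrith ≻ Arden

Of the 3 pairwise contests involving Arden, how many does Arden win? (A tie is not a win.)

Arden against each rival (13 organisers):
Arden vs Holwick: Arden is ranked higher on 1 ballot, Holwick on 12. Holwick wins 12–1.
Arden vs Penrith: Arden wins 7–6.
Arden vs Ivery: Arden is ranked higher on 1+6 = 7 ballots, Ivery on 6. Arden wins 7–6.
Arden beats Penrith, Ivery; loses to Holwick — 2 pairwise wins.

2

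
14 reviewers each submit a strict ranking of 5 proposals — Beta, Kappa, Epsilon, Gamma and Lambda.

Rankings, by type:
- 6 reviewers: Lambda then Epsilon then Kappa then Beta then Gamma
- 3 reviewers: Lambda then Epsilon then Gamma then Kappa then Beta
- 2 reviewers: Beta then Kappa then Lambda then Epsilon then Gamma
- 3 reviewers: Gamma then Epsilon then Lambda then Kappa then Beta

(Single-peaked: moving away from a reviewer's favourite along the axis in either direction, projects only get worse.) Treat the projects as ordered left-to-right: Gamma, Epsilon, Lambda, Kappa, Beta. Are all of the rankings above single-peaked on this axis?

Axis positions: Gamma=1, Epsilon=2, Lambda=3, Kappa=4, Beta=5.
Type 1 (peak Lambda at position 3): ranking walks positions 3-2-4-5-1, expanding outward from the peak — single-peaked.
Type 2 (peak Lambda at position 3): ranking walks positions 3-2-1-4-5, expanding outward from the peak — single-peaked.
Type 3 (peak Beta at position 5): ranking walks positions 5-4-3-2-1, expanding outward from the peak — single-peaked.
Type 4 (peak Gamma at position 1): ranking walks positions 1-2-3-4-5, expanding outward from the peak — single-peaked.
Every ranking is single-peaked on this axis.

yes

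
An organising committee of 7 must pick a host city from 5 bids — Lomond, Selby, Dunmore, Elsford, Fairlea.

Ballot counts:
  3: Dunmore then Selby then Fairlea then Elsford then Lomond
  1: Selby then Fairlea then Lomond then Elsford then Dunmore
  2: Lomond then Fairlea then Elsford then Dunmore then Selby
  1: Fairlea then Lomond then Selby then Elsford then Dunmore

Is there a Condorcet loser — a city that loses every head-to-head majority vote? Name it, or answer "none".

none

Head-to-head results (7 organisers):
Lomond vs Selby: Lomond preferred on 2+1 = 3 ballots; Selby wins 4–3.
Lomond–Dunmore: Lomond 4–3.
Lomond vs Elsford: 4 to 3, Lomond.
Lomond vs Fairlea: Fairlea, 5–2.
Selby vs Dunmore: 2 to 5, Dunmore.
Selby vs Elsford: 3+1+1 = 5 for Selby, 2 for Elsford — Selby by 5–2.
Selby vs Fairlea: 4 to 3, Selby.
Dunmore vs Elsford: Elsford wins 4–3.
Dunmore vs Fairlea: Fairlea, 4–3.
Elsford vs Fairlea: Elsford preferred on 0 ballots; Fairlea wins 7–0.
No city is winless: Lomond beats Dunmore; Selby beats Lomond; Dunmore beats Selby; Elsford beats Dunmore; Fairlea beats Lomond. There is no Condorcet loser.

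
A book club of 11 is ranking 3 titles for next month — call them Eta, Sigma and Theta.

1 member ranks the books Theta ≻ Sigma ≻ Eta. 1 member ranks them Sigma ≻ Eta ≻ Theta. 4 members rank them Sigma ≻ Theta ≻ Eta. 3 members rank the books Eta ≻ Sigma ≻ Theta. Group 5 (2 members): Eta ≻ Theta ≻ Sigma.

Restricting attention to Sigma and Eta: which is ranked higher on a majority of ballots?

Ballots ranking Sigma above Eta: 1 + 1 + 4 = 6.
Ballots ranking Eta above Sigma: 11 − 6 = 5.
Sigma wins the head-to-head 6–5.

Sigma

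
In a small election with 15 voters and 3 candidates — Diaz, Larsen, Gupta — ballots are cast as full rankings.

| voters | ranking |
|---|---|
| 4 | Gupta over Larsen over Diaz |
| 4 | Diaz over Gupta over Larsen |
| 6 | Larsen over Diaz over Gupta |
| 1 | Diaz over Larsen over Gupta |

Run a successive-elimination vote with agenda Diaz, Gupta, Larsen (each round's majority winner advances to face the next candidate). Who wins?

Larsen

Round 1: Diaz vs Gupta — 11–4, Diaz advances.
Round 2: Diaz vs Larsen — 5–10, Larsen advances.
Larsen survives the agenda.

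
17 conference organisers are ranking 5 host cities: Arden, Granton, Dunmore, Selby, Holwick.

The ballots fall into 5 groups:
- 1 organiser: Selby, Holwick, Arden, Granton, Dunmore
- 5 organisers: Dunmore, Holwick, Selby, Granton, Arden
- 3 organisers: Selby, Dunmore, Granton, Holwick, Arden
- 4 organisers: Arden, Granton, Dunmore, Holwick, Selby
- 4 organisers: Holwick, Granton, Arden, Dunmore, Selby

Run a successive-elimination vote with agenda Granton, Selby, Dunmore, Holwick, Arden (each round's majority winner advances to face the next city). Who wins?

Round 1: Granton vs Selby — 8–9, Selby advances.
Round 2: Selby vs Dunmore — 4–13, Dunmore advances.
Round 3: Dunmore vs Holwick — 12–5, Dunmore advances.
Round 4: Dunmore vs Arden — 8–9, Arden advances.
Arden survives the agenda.

Arden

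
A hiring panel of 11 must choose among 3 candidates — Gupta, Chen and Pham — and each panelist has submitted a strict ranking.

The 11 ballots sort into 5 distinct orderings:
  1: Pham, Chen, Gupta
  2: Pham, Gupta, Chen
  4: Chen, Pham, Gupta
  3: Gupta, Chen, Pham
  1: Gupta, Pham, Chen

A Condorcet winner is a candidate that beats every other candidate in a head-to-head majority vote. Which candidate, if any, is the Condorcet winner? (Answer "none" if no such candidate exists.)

Pairwise majorities:
Gupta–Chen: Gupta 6–5.
Gupta vs Pham: Pham wins 7–4.
Chen vs Pham: Chen wins 7–4.
Every candidate loses at least once (Gupta loses to Pham; Chen loses to Gupta; Pham loses to Chen). The majority relation contains the cycle Gupta → Chen → Pham → Gupta, so there is no Condorcet winner.

none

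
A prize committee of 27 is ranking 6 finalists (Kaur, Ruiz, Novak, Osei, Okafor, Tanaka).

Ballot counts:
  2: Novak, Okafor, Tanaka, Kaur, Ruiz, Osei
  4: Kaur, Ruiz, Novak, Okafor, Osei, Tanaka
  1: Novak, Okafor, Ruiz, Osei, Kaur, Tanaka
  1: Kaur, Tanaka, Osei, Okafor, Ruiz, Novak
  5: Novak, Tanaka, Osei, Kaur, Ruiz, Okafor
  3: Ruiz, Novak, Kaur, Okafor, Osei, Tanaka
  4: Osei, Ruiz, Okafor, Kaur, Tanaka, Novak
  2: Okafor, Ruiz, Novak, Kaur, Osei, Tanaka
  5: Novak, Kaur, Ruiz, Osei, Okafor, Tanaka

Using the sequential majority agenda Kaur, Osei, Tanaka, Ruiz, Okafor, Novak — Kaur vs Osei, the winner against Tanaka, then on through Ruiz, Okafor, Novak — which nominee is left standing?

Round 1: Kaur vs Osei — 17–10, Kaur advances.
Round 2: Kaur vs Tanaka — 20–7, Kaur advances.
Round 3: Kaur vs Ruiz — 17–10, Kaur advances.
Round 4: Kaur vs Okafor — 18–9, Kaur advances.
Round 5: Kaur vs Novak — 9–18, Novak advances.
Novak survives the agenda.

Novak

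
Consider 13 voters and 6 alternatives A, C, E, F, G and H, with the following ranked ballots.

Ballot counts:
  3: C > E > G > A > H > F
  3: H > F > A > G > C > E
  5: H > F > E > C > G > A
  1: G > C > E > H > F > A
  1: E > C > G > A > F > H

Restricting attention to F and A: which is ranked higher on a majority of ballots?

F

Ballots ranking F above A: 3 + 5 + 1 = 9.
Ballots ranking A above F: 13 − 9 = 4.
F wins the head-to-head 9–4.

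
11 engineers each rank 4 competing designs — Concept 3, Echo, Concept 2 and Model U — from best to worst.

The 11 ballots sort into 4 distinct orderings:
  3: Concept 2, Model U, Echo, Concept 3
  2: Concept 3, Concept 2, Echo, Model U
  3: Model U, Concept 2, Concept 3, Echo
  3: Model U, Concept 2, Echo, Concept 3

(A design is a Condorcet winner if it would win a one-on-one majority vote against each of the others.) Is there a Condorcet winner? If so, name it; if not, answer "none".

Model U

Check each pair by majority over 11 ballots:
Concept 3 vs Echo: Concept 3 is ranked higher on 2+3 = 5 ballots, Echo on 6. Echo wins 6–5.
Concept 3 vs Concept 2: Concept 3 is ranked higher on 2 ballots, Concept 2 on 9. Concept 2 wins 9–2.
Concept 3 vs Model U: Concept 3 is ranked higher on 2 ballots, Model U on 9. Model U wins 9–2.
Echo vs Concept 2: Echo preferred on 0 ballots; Concept 2 wins 11–0.
Echo vs Model U: Echo is ranked higher on 2 ballots, Model U on 9. Model U wins 9–2.
Concept 2 vs Model U: 5 to 6, Model U.
Only Model U has no losses; Model U is the Condorcet winner.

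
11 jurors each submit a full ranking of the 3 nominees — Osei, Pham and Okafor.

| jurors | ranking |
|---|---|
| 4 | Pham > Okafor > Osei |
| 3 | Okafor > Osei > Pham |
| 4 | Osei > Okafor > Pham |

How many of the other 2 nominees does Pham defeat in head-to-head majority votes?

Pham against each rival (11 jurors):
Pham vs Osei: Osei wins 7–4.
Pham vs Okafor: Okafor, 7–4.
Pham beats no one; loses to Osei, Okafor — 0 pairwise wins.

0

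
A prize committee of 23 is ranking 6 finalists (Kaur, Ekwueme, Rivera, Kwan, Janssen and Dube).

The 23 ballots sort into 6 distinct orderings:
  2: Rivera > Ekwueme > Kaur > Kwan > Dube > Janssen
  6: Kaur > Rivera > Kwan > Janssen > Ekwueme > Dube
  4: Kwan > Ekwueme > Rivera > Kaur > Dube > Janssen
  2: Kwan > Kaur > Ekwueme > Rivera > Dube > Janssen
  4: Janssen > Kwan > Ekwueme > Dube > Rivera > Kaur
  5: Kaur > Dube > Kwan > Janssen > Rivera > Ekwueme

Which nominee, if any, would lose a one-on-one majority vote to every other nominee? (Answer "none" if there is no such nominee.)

Head-to-head results (23 jurors):
Kaur vs Ekwueme: Kaur wins 13–10.
Kaur vs Rivera: Kaur preferred on 6+2+5 = 13 ballots; Kaur wins 13–10.
Kaur vs Kwan: Kaur wins 13–10.
Kaur–Janssen: Kaur 19–4.
Kaur vs Dube: Kaur, 19–4.
Ekwueme–Rivera: Rivera 13–10.
Ekwueme vs Kwan: Kwan wins 21–2.
Ekwueme–Janssen: Janssen 15–8.
Ekwueme vs Dube: Ekwueme preferred on 2+6+4+2+4 = 18 ballots; Ekwueme wins 18–5.
Rivera vs Kwan: Kwan wins 15–8.
Rivera vs Janssen: Rivera wins 14–9.
Rivera vs Dube: 2+6+4+2 = 14 for Rivera, 9 for Dube — Rivera by 14–9.
Kwan vs Janssen: Kwan preferred on 2+6+4+2+5 = 19 ballots; Kwan wins 19–4.
Kwan vs Dube: 18 to 5, Kwan.
Janssen vs Dube: Dube, 13–10.
Every nominee wins at least one matchup (Kaur beats Ekwueme; Ekwueme beats Dube; Rivera beats Ekwueme; Kwan beats Ekwueme; Janssen beats Ekwueme; Dube beats Janssen), so there is no Condorcet loser.

none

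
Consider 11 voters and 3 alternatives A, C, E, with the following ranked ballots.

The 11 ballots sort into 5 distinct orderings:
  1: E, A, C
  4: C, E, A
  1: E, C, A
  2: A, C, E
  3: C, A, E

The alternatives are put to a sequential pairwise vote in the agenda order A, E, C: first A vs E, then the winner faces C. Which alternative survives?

Round 1: A vs E — 5–6, E advances.
Round 2: E vs C — 2–9, C advances.
The agenda winner is C.

C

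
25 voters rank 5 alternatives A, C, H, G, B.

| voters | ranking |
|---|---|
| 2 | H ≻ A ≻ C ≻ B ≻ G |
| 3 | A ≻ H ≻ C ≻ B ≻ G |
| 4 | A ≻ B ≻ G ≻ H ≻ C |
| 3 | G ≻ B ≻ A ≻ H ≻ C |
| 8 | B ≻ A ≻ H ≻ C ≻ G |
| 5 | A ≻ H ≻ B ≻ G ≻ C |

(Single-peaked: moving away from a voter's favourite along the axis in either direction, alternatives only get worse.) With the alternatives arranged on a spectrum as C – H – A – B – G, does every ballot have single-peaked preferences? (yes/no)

yes

Axis positions: C=1, H=2, A=3, B=4, G=5.
Faction 1 (peak H at position 2): ranking walks positions 2-3-1-4-5, expanding outward from the peak — single-peaked.
Faction 2 (peak A at position 3): ranking walks positions 3-2-1-4-5, expanding outward from the peak — single-peaked.
Faction 3 (peak A at position 3): ranking walks positions 3-4-5-2-1, expanding outward from the peak — single-peaked.
Faction 4 (peak G at position 5): ranking walks positions 5-4-3-2-1, expanding outward from the peak — single-peaked.
Faction 5 (peak B at position 4): ranking walks positions 4-3-2-1-5, expanding outward from the peak — single-peaked.
Faction 6 (peak A at position 3): ranking walks positions 3-2-4-5-1, expanding outward from the peak — single-peaked.
Every ranking is single-peaked on this axis.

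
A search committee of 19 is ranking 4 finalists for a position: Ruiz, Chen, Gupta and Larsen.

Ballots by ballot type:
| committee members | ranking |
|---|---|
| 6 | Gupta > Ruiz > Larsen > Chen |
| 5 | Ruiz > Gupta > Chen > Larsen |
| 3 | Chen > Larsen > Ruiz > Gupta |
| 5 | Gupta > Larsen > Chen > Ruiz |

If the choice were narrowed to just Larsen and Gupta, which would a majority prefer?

Gupta

Ballots ranking Larsen above Gupta: 3.
Ballots ranking Gupta above Larsen: 19 − 3 = 16.
Gupta wins the head-to-head 16–3.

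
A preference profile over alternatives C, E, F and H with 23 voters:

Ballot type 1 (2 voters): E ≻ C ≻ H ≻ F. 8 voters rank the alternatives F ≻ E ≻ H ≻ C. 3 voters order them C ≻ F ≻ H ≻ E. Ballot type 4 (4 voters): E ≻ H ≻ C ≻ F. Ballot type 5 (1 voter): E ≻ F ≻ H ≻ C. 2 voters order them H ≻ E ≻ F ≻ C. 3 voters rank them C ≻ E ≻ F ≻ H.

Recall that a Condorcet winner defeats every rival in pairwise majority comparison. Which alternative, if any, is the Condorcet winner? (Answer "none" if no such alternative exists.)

E

Head-to-head results (23 voters):
C vs E: 3+3 = 6 for C, 17 for E — E by 17–6.
C vs F: 12 to 11, C.
C vs H: C preferred on 2+3+3 = 8 ballots; H wins 15–8.
E vs F: 12 to 11, E.
E vs H: 18 to 5, E.
F vs H: F is ranked higher on 8+3+1+3 = 15 ballots, H on 8. F wins 15–8.
E wins every pairwise contest, so E is the Condorcet winner.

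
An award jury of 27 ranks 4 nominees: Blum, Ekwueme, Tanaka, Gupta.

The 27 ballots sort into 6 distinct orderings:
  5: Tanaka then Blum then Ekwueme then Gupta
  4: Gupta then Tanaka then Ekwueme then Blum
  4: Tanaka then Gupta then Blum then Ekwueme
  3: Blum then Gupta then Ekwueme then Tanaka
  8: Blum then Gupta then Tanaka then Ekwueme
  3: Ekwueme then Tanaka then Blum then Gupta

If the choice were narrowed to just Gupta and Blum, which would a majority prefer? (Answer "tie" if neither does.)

Blum

Ballots ranking Gupta above Blum: 4 + 4 = 8.
Ballots ranking Blum above Gupta: 27 − 8 = 19.
Blum wins the head-to-head 19–8.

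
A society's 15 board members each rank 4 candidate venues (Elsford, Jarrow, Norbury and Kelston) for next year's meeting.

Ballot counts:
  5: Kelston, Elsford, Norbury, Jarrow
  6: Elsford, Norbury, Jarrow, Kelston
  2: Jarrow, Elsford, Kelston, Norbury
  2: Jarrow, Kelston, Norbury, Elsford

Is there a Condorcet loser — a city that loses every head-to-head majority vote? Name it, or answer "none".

Pairwise majorities:
Elsford–Jarrow: Elsford 11–4.
Elsford vs Norbury: Elsford is ranked higher on 5+6+2 = 13 ballots, Norbury on 2. Elsford wins 13–2.
Elsford–Kelston: Elsford 8–7.
Jarrow vs Norbury: Norbury wins 11–4.
Jarrow vs Kelston: 10 to 5, Jarrow.
Norbury vs Kelston: Kelston wins 9–6.
Every city wins at least one matchup (Elsford beats Jarrow; Jarrow beats Kelston; Norbury beats Jarrow; Kelston beats Norbury), so there is no Condorcet loser.

none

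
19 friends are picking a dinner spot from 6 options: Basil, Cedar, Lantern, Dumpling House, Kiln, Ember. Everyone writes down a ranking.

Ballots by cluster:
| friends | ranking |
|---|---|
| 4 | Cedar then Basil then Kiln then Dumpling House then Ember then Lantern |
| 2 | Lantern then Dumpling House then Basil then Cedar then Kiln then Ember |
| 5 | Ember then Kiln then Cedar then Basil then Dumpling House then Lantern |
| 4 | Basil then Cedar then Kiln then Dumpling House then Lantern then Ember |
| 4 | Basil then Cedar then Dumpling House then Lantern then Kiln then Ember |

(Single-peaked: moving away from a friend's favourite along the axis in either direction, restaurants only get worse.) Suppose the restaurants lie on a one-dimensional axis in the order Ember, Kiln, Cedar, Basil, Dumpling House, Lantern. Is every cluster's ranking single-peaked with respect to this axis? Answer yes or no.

yes

Axis positions: Ember=1, Kiln=2, Cedar=3, Basil=4, Dumpling House=5, Lantern=6.
Cluster 1 (peak Cedar at position 3): ranking walks positions 3-4-2-5-1-6, expanding outward from the peak — single-peaked.
Cluster 2 (peak Lantern at position 6): ranking walks positions 6-5-4-3-2-1, expanding outward from the peak — single-peaked.
Cluster 3 (peak Ember at position 1): ranking walks positions 1-2-3-4-5-6, expanding outward from the peak — single-peaked.
Cluster 4 (peak Basil at position 4): ranking walks positions 4-3-2-5-6-1, expanding outward from the peak — single-peaked.
Cluster 5 (peak Basil at position 4): ranking walks positions 4-3-5-6-2-1, expanding outward from the peak — single-peaked.
Every ranking is single-peaked on this axis.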